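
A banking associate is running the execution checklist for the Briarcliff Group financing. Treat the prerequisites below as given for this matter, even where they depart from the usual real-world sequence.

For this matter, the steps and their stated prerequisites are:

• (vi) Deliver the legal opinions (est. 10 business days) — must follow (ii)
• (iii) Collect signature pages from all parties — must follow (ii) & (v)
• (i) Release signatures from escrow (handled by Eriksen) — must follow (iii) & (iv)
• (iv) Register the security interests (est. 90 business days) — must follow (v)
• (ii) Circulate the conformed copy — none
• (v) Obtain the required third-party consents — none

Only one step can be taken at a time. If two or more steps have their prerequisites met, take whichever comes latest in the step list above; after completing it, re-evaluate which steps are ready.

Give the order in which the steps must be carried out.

(v) and (ii) have no prerequisites; (v) is listed later, so (v) is first.
Now (ii) and (iv) have their prerequisites met. (ii) is listed later, so (ii) next.
Now (iv), (iii) and (vi) have their prerequisites met. (iv) is listed later, so (iv) next.
(iii) and (vi) are both available; (iii) is listed later → (iii).
(i) now also ready, so the ready set is {(i), (vi)}; (i) is listed later → (i).
(vi) is the only step now ready → (vi).

(v) → (ii) → (iv) → (iii) → (i) → (vi)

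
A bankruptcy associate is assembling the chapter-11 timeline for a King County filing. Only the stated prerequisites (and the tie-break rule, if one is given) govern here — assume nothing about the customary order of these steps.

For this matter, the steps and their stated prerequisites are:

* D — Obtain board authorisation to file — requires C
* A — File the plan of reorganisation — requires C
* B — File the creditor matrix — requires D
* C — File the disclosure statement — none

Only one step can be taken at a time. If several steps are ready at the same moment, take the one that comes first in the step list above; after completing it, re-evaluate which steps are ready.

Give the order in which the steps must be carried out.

C has no prerequisites → C first.
Now D and A have their prerequisites met. D is listed earlier, so D next.
A and B are both available; A is listed earlier → A.
Next only B has its prerequisites met → B.

C, D, A, B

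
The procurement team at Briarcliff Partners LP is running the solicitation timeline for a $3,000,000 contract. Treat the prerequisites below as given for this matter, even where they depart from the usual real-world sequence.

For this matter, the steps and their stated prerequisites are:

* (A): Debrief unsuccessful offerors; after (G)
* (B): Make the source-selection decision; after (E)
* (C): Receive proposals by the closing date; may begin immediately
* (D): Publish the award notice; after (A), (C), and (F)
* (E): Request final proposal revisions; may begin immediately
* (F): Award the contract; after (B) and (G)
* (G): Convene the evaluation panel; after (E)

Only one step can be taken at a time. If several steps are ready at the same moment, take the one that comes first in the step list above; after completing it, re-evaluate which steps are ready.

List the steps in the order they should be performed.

(C), (E), (B), (G), (A), (F), (D)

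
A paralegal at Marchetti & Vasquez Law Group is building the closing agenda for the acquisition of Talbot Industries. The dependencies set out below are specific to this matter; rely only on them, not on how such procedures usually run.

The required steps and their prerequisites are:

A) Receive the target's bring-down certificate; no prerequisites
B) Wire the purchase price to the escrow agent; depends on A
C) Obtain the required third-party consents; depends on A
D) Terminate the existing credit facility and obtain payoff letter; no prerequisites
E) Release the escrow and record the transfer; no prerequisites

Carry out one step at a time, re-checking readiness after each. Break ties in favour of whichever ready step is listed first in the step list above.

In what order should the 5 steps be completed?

A, B, C, D, E

A, D and E have no prerequisites; A is listed earlier, so A is first.
Ready: B, C, D and E. B is listed earlier → B.
C, D and E are all available; C is listed earlier → C.
Now D and E have their prerequisites met. D is listed earlier, so D next.
That leaves E as the only ready step → E.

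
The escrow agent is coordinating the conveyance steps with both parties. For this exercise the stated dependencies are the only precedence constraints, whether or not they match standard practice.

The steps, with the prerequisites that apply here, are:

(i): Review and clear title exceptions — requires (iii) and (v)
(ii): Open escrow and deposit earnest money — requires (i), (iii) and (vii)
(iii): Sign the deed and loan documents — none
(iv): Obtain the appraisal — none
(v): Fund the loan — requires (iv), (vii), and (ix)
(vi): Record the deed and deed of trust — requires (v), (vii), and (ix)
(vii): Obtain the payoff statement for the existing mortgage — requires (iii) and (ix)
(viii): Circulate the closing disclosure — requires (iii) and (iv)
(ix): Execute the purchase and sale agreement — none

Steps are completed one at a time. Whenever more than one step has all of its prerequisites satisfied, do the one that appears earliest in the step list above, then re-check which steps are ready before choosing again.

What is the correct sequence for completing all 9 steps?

(iii) → (iv) → (viii) → (ix) → (vii) → (v) → (i) → (ii) → (vi)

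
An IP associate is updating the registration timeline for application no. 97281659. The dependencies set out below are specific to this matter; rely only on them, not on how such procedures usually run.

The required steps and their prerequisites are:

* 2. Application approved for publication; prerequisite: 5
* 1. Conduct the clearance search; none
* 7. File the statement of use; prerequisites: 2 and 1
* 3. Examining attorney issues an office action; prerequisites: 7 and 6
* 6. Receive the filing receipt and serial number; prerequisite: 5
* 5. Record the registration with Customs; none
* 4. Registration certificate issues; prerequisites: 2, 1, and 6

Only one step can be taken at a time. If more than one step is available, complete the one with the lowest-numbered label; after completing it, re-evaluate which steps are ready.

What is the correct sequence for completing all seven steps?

1, 5, 2, 6, 4, 7, 3

Nothing is required for 1 and 5. 1 has the earlier label → 1 first.
That leaves 5 as the only ready step → 5.
Ready: 2 and 6. 2 has the earlier label → 2.
7 now also ready, so the ready set is {6, 7}; 6 has the earlier label → 6.
4 and 7 are both available; 4 has the earlier label → 4.
Next only 7 has its prerequisites met → 7.
3 needed 6 and 7, now all done → 3.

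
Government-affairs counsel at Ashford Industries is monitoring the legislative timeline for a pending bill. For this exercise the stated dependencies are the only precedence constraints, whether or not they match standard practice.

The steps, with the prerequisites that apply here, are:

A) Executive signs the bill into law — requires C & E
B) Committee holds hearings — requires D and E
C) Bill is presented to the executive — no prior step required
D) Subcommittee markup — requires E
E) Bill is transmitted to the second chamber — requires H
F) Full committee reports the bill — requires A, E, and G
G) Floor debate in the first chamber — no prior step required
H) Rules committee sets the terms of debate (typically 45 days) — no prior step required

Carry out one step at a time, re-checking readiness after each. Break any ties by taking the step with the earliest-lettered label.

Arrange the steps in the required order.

Nothing is required for C, G and H. C has the earlier label → C first.
Now G and H have their prerequisites met. G has the earlier label, so G next.
That leaves H as the only ready step → H.
E is the only step now ready → E.
Ready: A and D. A has the earlier label → A.
Now D and F have their prerequisites met. D has the earlier label, so D next.
Now B and F have their prerequisites met. B has the earlier label, so B next.
F is the only step now ready → F.

C G H E A D B F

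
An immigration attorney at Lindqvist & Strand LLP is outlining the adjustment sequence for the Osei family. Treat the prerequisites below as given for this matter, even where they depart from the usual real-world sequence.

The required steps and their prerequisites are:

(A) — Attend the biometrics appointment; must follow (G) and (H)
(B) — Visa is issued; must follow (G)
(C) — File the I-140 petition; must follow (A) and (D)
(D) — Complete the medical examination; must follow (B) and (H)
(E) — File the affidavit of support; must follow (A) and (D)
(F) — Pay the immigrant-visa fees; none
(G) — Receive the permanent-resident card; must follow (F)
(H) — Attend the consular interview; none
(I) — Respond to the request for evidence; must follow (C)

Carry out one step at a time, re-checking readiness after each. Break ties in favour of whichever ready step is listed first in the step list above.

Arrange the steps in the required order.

Nothing is required for (F) and (H). (F) is listed earlier → (F) first.
Ready: (G) and (H). (G) is listed earlier → (G).
Now (B) and (H) have their prerequisites met. (B) is listed earlier, so (B) next.
(H) is the only step now ready → (H).
(A) and (D) are both available; (A) is listed earlier → (A).
Next only (D) has its prerequisites met → (D).
Ready: (C) and (E). (C) is listed earlier → (C).
(I) now also ready, so the ready set is {(E), (I)}; (E) is listed earlier → (E).
That leaves (I) as the only ready step → (I).

(F), (G), (B), (H), (A), (D), (C), (E), (I)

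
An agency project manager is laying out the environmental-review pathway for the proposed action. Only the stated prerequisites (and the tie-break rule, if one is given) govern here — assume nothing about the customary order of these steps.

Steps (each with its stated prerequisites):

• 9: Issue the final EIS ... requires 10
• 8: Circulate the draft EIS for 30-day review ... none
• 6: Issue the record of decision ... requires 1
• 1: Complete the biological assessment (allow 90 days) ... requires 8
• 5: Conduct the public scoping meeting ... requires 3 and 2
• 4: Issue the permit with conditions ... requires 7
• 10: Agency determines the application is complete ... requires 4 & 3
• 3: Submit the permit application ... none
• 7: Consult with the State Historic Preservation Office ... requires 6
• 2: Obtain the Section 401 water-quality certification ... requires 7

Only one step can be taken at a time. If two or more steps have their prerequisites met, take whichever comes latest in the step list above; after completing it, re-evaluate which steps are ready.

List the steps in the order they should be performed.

Nothing is required for 3 and 8. 3 is listed later → 3 first.
That leaves 8 as the only ready step → 8.
Next only 1 has its prerequisites met → 1.
6 is the only step now ready → 6.
Next only 7 has its prerequisites met → 7.
Now 2 and 4 have their prerequisites met. 2 is listed later, so 2 next.
Now 4 and 5 have their prerequisites met. 4 is listed later, so 4 next.
Now 10 and 5 have their prerequisites met. 10 is listed later, so 10 next.
5 and 9 are both available; 5 is listed later → 5.
9 needed 10, now all done → 9.

3 → 8 → 1 → 6 → 7 → 2 → 4 → 10 → 5 → 9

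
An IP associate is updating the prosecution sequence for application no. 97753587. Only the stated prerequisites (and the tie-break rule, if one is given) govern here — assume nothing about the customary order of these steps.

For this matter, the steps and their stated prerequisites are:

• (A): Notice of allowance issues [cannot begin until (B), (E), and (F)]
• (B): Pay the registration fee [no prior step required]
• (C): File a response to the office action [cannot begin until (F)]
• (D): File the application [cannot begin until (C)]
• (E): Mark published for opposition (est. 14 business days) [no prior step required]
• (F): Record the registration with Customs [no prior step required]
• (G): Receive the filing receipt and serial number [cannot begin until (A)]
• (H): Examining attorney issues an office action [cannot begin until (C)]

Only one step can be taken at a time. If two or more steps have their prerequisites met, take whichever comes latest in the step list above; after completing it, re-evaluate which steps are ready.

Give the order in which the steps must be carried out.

(F), (E) and (B) have no prerequisites; (F) is listed later, so (F) is first.
(E), (C) and (B) are all available; (E) is listed later → (E).
Ready: (C) and (B). (C) is listed later → (C).
(H) and (D) now also ready, so the ready set is {(H), (D), (B)}; (H) is listed later → (H).
(D) and (B) are both available; (D) is listed later → (D).
Next only (B) has its prerequisites met → (B).
(A) needed (F), (E) and (B), now all done → (A).
(G) needed (A), now all done → (G).

(F), (E), (C), (H), (D), (B), (A), (G)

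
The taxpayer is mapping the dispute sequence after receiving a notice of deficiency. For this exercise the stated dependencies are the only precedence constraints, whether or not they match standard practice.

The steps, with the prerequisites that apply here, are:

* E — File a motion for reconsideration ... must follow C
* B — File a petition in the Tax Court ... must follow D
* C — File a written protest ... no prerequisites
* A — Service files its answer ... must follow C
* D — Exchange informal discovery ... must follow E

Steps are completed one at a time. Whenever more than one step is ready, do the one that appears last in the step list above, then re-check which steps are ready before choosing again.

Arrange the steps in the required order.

C, A, E, D, B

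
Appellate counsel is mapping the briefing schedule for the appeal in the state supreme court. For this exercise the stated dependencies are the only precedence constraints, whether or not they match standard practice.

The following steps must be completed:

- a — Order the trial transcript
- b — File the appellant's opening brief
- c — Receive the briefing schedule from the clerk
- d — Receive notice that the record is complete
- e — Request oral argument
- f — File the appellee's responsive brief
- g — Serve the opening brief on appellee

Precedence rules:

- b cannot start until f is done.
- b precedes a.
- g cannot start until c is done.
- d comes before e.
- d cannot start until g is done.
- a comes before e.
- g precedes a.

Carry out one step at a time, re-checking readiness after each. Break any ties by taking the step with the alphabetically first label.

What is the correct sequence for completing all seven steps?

c → f → b → g → a → d → e

c and f have no prerequisites; c has the earlier label, so c is first.
Now f and g have their prerequisites met. f has the earlier label, so f next.
Ready: b and g. b has the earlier label → b.
g needed c, now all done → g.
Ready: a and d. a has the earlier label → a.
d needed g, now all done → d.
Next only e has its prerequisites met → e.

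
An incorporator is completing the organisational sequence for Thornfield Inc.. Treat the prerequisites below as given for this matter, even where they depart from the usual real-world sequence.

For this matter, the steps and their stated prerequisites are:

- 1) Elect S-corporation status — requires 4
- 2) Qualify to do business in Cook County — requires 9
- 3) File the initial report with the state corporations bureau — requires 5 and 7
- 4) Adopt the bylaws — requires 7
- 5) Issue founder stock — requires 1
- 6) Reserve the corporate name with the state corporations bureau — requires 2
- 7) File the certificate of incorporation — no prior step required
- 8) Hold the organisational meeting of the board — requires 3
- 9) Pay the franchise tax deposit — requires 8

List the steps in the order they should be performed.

7 4 1 5 3 8 9 2 6

7 is the only step with nothing outstanding, so it goes first.
4 needed 7, now all done → 4.
That leaves 1 as the only ready step → 1.
Next only 5 has its prerequisites met → 5.
3 needed 5 and 7, now all done → 3.
Next only 8 has its prerequisites met → 8.
Next only 9 has its prerequisites met → 9.
Next only 2 has its prerequisites met → 2.
That leaves 6 as the only ready step → 6.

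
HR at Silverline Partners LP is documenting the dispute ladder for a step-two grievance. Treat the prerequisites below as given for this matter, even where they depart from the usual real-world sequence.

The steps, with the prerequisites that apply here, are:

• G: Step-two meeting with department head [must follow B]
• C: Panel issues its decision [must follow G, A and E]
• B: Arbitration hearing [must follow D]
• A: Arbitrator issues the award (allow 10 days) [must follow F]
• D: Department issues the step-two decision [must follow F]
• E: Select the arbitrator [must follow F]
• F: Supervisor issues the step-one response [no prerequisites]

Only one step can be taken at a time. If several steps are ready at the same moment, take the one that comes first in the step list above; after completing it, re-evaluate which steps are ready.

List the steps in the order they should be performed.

F A D B G E C

Only F has no prerequisites, so it is first.
Now A, D and E have their prerequisites met. A is listed earlier, so A next.
Now D and E have their prerequisites met. D is listed earlier, so D next.
B now also ready, so the ready set is {B, E}; B is listed earlier → B.
G and E are both available; G is listed earlier → G.
E is the only step now ready → E.
C is the only step now ready → C.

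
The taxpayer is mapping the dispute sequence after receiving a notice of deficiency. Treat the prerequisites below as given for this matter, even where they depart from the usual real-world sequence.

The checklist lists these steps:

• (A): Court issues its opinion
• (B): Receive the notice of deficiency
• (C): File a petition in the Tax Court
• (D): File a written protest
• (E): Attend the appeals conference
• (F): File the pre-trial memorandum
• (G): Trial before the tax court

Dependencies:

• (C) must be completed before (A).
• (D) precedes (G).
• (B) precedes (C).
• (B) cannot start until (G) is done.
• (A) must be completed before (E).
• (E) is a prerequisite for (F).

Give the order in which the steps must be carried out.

(D), (G), (B), (C), (A), (E), (F)

(D) has no prerequisites → (D) first.
That leaves (G) as the only ready step → (G).
Next only (B) has its prerequisites met → (B).
Next only (C) has its prerequisites met → (C).
(A) needed (C), now all done → (A).
(E) needed (A), now all done → (E).
(F) needed (E), now all done → (F).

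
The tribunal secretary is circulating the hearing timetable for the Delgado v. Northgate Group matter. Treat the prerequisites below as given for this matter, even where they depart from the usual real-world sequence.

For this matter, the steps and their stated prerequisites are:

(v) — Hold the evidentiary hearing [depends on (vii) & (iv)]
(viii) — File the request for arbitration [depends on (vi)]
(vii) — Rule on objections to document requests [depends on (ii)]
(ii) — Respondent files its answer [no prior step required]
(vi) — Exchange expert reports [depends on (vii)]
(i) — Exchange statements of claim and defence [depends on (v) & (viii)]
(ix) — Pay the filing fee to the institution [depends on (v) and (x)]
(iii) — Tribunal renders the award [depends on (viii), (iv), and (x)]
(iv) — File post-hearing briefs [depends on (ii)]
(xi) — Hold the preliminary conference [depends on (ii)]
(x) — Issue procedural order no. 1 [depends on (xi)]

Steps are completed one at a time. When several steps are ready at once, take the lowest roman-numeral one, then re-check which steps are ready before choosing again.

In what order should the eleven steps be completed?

(ii) is the only step with nothing outstanding, so it goes first.
Ready: (iv), (vii) and (xi). (iv) has the earlier label → (iv).
Now (vii) and (xi) have their prerequisites met. (vii) has the earlier label, so (vii) next.
Ready: (v), (vi) and (xi). (v) has the earlier label → (v).
Now (vi) and (xi) have their prerequisites met. (vi) has the earlier label, so (vi) next.
Now (viii) and (xi) have their prerequisites met. (viii) has the earlier label, so (viii) next.
Ready: (i) and (xi). (i) has the earlier label → (i).
That leaves (xi) as the only ready step → (xi).
Next only (x) has its prerequisites met → (x).
Ready: (iii) and (ix). (iii) has the earlier label → (iii).
Next only (ix) has its prerequisites met → (ix).

(ii), (iv), (vii), (v), (vi), (viii), (i), (xi), (x), (iii), (ix)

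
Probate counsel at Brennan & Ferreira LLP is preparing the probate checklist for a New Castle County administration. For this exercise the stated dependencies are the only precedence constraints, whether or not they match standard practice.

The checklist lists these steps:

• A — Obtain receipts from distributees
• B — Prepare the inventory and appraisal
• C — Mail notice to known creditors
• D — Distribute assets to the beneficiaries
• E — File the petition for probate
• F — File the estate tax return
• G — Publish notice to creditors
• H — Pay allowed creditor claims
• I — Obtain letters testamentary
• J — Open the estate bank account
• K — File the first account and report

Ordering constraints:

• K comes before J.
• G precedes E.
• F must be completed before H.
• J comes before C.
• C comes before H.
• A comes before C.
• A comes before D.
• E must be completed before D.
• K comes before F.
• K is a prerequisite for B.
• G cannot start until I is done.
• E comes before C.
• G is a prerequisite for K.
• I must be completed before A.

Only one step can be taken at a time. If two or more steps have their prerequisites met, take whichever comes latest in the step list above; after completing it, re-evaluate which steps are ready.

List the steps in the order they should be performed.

I G K J F E B A D C H

I has no prerequisites → I first.
Now G and A have their prerequisites met. G is listed later, so G next.
K and E now also ready, so the ready set is {K, E, A}; K is listed later → K.
Ready: J, F, E, B and A. J is listed later → J.
Ready: F, E, B and A. F is listed later → F.
Ready: E, B and A. E is listed later → E.
Now B and A have their prerequisites met. B is listed later, so B next.
Next only A has its prerequisites met → A.
Ready: D and C. D is listed later → D.
C needed J, E and A, now all done → C.
Next only H has its prerequisites met → H.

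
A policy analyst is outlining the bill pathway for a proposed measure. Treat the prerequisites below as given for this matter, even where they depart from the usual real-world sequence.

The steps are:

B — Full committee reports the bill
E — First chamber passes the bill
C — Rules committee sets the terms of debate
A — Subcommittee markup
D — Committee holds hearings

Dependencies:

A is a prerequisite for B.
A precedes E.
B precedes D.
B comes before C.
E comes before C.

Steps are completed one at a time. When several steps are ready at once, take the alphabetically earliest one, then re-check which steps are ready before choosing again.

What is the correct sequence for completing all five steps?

A → B → D → E → C

Only A has no prerequisites, so it is first.
Ready: B and E. B has the earlier label → B.
D now also ready, so the ready set is {D, E}; D has the earlier label → D.
E needed A, now all done → E.
C needed B and E, now all done → C.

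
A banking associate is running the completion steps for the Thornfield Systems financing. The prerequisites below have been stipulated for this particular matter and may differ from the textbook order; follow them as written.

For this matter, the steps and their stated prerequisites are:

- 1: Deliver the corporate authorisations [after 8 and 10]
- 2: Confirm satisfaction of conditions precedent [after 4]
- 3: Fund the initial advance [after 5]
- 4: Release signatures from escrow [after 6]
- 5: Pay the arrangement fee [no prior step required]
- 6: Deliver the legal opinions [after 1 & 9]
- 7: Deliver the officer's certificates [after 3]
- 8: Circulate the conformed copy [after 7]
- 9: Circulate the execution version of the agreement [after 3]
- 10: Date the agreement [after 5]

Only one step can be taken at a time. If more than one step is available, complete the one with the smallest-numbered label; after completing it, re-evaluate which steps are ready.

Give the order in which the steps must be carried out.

5, 3, 7, 8, 9, 10, 1, 6, 4, 2

Only 5 has no prerequisites, so it is first.
Now 3 and 10 have their prerequisites met. 3 has the earlier label, so 3 next.
Now 7, 9 and 10 have their prerequisites met. 7 has the earlier label, so 7 next.
8 now also ready, so the ready set is {8, 9, 10}; 8 has the earlier label → 8.
Now 9 and 10 have their prerequisites met. 9 has the earlier label, so 9 next.
That leaves 10 as the only ready step → 10.
Next only 1 has its prerequisites met → 1.
6 is the only step now ready → 6.
4 needed 6, now all done → 4.
Next only 2 has its prerequisites met → 2.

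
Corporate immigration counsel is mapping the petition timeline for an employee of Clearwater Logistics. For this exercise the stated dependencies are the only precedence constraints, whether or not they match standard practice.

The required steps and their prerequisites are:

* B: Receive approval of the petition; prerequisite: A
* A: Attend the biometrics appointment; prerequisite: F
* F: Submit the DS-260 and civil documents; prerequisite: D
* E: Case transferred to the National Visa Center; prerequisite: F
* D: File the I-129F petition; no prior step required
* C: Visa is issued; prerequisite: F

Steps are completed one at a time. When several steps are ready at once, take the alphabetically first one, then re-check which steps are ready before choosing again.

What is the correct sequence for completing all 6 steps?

D is the only step with nothing outstanding, so it goes first.
F needed D, now all done → F.
Ready: A, C and E. A has the earlier label → A.
Now B, C and E have their prerequisites met. B has the earlier label, so B next.
Ready: C and E. C has the earlier label → C.
E is the only step now ready → E.

D, F, A, B, C, E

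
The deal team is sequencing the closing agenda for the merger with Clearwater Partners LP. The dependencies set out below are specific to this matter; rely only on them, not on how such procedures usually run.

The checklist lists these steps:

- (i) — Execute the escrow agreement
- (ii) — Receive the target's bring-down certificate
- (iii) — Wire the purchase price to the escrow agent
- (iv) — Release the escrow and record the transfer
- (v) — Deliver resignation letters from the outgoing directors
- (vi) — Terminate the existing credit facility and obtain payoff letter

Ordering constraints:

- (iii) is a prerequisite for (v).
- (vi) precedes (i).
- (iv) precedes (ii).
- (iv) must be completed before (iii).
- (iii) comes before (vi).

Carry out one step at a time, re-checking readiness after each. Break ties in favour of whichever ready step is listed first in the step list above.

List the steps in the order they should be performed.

(iv) (ii) (iii) (v) (vi) (i)

(iv) is the only step with nothing outstanding, so it goes first.
Now (ii) and (iii) have their prerequisites met. (ii) is listed earlier, so (ii) next.
(iii) is the only step now ready → (iii).
(v) and (vi) are both available; (v) is listed earlier → (v).
Next only (vi) has its prerequisites met → (vi).
Next only (i) has its prerequisites met → (i).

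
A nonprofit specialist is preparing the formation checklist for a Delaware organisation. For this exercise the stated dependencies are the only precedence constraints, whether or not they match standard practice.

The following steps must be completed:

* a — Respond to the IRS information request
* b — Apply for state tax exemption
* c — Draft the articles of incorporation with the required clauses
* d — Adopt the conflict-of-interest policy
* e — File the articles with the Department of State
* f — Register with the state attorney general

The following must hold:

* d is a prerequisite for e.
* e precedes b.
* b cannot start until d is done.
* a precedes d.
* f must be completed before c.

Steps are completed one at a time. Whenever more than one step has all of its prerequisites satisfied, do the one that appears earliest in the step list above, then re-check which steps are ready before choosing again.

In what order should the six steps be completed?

Nothing is required for a and f. a is listed earlier → a first.
d now also ready, so the ready set is {d, f}; d is listed earlier → d.
e now also ready, so the ready set is {e, f}; e is listed earlier → e.
Now b and f have their prerequisites met. b is listed earlier, so b next.
Next only f has its prerequisites met → f.
c needed f, now all done → c.

a, d, e, b, f, c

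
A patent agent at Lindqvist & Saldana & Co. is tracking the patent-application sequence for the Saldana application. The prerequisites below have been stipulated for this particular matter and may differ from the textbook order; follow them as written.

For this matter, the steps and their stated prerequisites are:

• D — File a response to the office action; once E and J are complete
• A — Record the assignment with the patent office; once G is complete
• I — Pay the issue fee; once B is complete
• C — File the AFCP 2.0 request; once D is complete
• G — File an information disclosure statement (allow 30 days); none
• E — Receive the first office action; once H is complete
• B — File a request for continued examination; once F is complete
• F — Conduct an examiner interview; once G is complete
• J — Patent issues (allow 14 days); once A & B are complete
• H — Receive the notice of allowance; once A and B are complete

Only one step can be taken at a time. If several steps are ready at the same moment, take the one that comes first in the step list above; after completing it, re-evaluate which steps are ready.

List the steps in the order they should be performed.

G, A, F, B, I, J, H, E, D, C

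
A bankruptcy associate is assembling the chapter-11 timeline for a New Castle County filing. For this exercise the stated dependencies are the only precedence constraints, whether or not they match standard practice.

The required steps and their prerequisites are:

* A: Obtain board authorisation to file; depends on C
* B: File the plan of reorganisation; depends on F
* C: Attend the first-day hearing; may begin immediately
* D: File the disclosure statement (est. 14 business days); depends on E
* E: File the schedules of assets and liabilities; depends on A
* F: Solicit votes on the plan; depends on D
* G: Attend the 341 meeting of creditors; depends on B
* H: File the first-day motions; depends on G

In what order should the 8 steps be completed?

C, A, E, D, F, B, G, H

C has no prerequisites → C first.
A is the only step now ready → A.
E needed A, now all done → E.
That leaves D as the only ready step → D.
That leaves F as the only ready step → F.
That leaves B as the only ready step → B.
G needed B, now all done → G.
That leaves H as the only ready step → H.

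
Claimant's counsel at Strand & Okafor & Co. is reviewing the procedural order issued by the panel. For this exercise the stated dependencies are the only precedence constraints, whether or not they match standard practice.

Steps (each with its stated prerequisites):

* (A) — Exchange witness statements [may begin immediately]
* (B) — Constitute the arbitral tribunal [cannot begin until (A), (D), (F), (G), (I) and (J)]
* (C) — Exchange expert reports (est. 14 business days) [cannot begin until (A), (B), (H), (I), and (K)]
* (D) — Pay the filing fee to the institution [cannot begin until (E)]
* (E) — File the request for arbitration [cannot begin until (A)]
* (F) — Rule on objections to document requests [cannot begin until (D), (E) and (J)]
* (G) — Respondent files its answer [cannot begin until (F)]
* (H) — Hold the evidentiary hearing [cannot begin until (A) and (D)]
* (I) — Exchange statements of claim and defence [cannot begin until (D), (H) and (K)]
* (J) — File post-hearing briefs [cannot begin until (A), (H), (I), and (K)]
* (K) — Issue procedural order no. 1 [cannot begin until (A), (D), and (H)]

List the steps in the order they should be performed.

(A) is the only step with nothing outstanding, so it goes first.
(E) is the only step now ready → (E).
(D) needed (E), now all done → (D).
Next only (H) has its prerequisites met → (H).
(K) needed (A), (D) and (H), now all done → (K).
(I) needed (D), (H) and (K), now all done → (I).
(J) needed (A), (H), (I) and (K), now all done → (J).
Next only (F) has its prerequisites met → (F).
Next only (G) has its prerequisites met → (G).
(B) needed (A), (D), (F), (G), (I) and (J), now all done → (B).
(C) needed (A), (B), (H), (I) and (K), now all done → (C).

(A) (E) (D) (H) (K) (I) (J) (F) (G) (B) (C)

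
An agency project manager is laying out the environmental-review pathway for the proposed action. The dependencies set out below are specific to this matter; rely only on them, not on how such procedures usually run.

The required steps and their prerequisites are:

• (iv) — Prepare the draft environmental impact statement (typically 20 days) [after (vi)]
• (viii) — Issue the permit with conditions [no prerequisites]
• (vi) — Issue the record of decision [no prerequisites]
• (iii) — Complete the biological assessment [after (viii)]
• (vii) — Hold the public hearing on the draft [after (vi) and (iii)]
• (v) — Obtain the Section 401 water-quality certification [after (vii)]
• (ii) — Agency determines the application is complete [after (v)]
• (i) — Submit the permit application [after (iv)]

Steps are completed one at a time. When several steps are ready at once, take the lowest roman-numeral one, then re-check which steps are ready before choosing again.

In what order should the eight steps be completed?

(vi) and (viii) have no prerequisites; (vi) has the earlier label, so (vi) is first.
Now (iv) and (viii) have their prerequisites met. (iv) has the earlier label, so (iv) next.
Ready: (i) and (viii). (i) has the earlier label → (i).
Next only (viii) has its prerequisites met → (viii).
Next only (iii) has its prerequisites met → (iii).
(vii) is the only step now ready → (vii).
(v) is the only step now ready → (v).
That leaves (ii) as the only ready step → (ii).

(vi), (iv), (i), (viii), (iii), (vii), (v), (ii)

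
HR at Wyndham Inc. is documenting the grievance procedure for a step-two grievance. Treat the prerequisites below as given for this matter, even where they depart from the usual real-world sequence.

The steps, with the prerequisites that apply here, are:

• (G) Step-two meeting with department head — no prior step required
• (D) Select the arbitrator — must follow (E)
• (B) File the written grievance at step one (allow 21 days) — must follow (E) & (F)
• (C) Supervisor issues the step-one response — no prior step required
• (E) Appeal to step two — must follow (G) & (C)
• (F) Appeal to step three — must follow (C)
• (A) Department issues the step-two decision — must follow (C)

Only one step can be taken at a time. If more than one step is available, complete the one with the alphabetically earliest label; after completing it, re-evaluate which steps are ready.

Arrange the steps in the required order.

(C) (A) (F) (G) (E) (B) (D)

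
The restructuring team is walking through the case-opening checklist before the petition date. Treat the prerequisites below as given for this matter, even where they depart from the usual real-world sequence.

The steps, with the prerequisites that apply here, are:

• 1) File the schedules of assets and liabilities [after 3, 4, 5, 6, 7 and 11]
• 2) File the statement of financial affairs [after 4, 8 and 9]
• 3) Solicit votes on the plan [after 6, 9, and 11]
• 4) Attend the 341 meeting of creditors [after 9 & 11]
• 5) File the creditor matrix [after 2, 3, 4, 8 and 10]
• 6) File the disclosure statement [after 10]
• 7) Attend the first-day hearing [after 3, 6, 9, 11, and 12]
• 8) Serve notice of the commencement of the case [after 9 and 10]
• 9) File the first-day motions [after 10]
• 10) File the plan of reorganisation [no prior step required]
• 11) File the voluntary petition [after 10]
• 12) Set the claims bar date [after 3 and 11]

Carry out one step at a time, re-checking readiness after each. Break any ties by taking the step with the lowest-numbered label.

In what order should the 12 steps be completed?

10 → 6 → 9 → 8 → 11 → 3 → 4 → 2 → 5 → 12 → 7 → 1

Only 10 has no prerequisites, so it is first.
Now 6, 9 and 11 have their prerequisites met. 6 has the earlier label, so 6 next.
Ready: 9 and 11. 9 has the earlier label → 9.
8 and 11 are both available; 8 has the earlier label → 8.
That leaves 11 as the only ready step → 11.
Now 3 and 4 have their prerequisites met. 3 has the earlier label, so 3 next.
Ready: 4 and 12. 4 has the earlier label → 4.
Now 2 and 12 have their prerequisites met. 2 has the earlier label, so 2 next.
Ready: 5 and 12. 5 has the earlier label → 5.
Next only 12 has its prerequisites met → 12.
7 needed 3, 6, 9, 11 and 12, now all done → 7.
1 is the only step now ready → 1.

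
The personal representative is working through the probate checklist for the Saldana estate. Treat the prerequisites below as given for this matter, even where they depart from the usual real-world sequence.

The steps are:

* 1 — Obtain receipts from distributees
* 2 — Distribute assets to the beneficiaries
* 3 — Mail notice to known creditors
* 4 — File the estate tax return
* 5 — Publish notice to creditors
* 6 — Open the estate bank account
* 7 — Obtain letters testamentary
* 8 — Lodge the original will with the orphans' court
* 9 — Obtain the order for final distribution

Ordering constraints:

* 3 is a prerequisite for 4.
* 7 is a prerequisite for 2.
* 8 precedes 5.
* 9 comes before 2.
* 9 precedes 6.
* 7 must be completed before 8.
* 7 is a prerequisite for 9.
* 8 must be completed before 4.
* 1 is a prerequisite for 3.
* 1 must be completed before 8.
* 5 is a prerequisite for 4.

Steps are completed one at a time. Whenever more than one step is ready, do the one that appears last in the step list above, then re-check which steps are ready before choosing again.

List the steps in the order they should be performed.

Nothing is required for 7 and 1. 7 is listed later → 7 first.
Now 9 and 1 have their prerequisites met. 9 is listed later, so 9 next.
6 and 2 now also ready, so the ready set is {6, 2, 1}; 6 is listed later → 6.
Now 2 and 1 have their prerequisites met. 2 is listed later, so 2 next.
1 is the only step now ready → 1.
8 and 3 are both available; 8 is listed later → 8.
Ready: 5 and 3. 5 is listed later → 5.
3 needed 1, now all done → 3.
4 needed 8, 5 and 3, now all done → 4.

7, 9, 6, 2, 1, 8, 5, 3, 4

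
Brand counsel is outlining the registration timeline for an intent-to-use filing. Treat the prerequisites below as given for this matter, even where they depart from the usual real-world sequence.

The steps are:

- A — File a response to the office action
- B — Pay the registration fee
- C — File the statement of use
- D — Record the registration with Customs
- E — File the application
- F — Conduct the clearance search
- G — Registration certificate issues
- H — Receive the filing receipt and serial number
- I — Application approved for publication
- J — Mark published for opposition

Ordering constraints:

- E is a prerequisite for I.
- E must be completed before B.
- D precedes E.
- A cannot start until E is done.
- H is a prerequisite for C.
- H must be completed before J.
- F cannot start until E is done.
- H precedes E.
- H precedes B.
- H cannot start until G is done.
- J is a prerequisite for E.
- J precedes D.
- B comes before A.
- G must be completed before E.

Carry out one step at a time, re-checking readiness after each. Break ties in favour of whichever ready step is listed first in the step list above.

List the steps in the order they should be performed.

G, H, C, J, D, E, B, A, F, I

Only G has no prerequisites, so it is first.
H is the only step now ready → H.
Now C and J have their prerequisites met. C is listed earlier, so C next.
Next only J has its prerequisites met → J.
D is the only step now ready → D.
E needed D, G, H and J, now all done → E.
Now B, F and I have their prerequisites met. B is listed earlier, so B next.
Now A, F and I have their prerequisites met. A is listed earlier, so A next.
Now F and I have their prerequisites met. F is listed earlier, so F next.
I needed E, now all done → I.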